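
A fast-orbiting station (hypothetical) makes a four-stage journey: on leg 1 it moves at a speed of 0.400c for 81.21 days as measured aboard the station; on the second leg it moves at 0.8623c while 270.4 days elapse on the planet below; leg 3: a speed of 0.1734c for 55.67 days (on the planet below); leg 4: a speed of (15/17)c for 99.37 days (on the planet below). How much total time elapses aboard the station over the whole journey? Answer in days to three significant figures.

Leg 1: 81.21 days is already measured aboard the station.
Leg 2: γ = 1/√(1 − 0.8623²) = 1/√0.2564 = 1.975; τ_2 = 270.4/1.975 = 136.9 days.
Leg 3: γ = 1/√(1 − 0.1734²) = 1/√0.9699 = 1.015; τ_3 = 55.67/1.015 = 54.83 days.
Leg 4: γ = 1/√(1 − (15/17)²) = 17/8 = 2.125; τ_4 = 99.37/2.125 = 46.76 days.
Total: 81.21 + 136.9 + 54.83 + 46.76 days.

τ = 320 days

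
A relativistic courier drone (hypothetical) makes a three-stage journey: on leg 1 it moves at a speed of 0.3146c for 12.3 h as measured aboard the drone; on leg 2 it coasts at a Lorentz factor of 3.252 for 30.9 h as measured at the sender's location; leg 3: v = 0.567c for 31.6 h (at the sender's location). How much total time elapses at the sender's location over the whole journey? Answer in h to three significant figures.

Leg 1: γ = 1/√(1 − 0.3146²) = 1/√0.9010 = 1.053; Δt_1 = 1.053 × 12.3 = 12.96 h.
Leg 2: 30.9 h is already measured at the sender's location.
Leg 3: 31.6 h is already measured at the sender's location.
Total: 12.96 + 30.90 + 31.60 h.

Δt = 75.5 h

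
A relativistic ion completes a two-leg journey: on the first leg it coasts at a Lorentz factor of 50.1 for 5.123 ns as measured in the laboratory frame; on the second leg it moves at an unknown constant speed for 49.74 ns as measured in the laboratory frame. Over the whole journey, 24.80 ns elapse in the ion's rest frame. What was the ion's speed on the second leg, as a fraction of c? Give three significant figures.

Leg 1: γ = 50.1; τ_1 = 5.123/50.10 = 0.1023 ns.
Leg 2: speed unknown; τ_2 = 49.74/γ_2.
Total proper time: 0.1023 + τ_2 = 24.80, so τ_2 = 24.80 − 0.1023 = 24.70 ns.
γ_2 = 49.74/24.70 = 2.014; β = √(1 − 1/γ²) = √0.7535.

β = 0.868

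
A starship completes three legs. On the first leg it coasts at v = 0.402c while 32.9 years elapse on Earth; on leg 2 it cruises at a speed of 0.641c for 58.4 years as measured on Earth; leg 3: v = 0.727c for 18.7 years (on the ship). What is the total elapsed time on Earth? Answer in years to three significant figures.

Leg 1: 32.9 years is already measured on Earth.
Leg 2: 58.4 years is already measured on Earth.
Leg 3: γ = 1/√(1 − 0.727²) = 1/√0.4715 = 1.456; Δt_3 = 1.456 × 18.7 = 27.23 years.
Total: 32.90 + 58.40 + 27.23 years.

Δt = 119 years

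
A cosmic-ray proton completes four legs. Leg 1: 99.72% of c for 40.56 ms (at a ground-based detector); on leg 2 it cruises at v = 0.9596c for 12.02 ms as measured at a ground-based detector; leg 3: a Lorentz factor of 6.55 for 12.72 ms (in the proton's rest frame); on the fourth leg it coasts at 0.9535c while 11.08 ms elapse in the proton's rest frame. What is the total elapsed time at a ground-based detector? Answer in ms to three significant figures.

Δt = 173 ms

Leg 1: 40.56 ms is already measured at a ground-based detector.
Leg 2: 12.02 ms is already measured at a ground-based detector.
Leg 3: γ = 6.55; Δt_3 = 6.550 × 12.72 = 83.32 ms.
Leg 4: γ = 1/√(1 − 0.9535²) = 1/√0.09084 = 3.318; Δt_4 = 3.318 × 11.08 = 36.76 ms.
Total: 40.56 + 12.02 + 83.32 + 36.76 ms.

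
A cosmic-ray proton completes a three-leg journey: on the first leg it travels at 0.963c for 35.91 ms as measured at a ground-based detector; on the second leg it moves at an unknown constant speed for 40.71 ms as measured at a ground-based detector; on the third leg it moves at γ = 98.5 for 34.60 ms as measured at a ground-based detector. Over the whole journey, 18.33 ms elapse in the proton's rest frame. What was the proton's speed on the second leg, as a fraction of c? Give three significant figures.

β = 0.979

Leg 1: γ = 1/√(1 − 0.963²) = 1/√0.07263 = 3.711; τ_1 = 35.91/3.711 = 9.678 ms.
Leg 2: speed unknown; τ_2 = 40.71/γ_2.
Leg 3: γ = 98.5; τ_3 = 34.60/98.50 = 0.3513 ms.
Total proper time: 9.678 + τ_2 + 0.3513 = 18.33, so τ_2 = 18.33 − 10.03 = 8.301 ms.
γ_2 = 40.71/8.301 = 4.904; β = √(1 − 1/γ²) = √0.9584.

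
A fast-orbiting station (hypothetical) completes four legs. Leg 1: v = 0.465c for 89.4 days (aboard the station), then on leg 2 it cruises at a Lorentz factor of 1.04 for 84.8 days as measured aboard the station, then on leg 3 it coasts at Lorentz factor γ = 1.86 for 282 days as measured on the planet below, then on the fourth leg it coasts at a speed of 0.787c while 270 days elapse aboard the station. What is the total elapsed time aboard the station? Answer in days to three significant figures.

Leg 1: 89.4 days is already measured aboard the station.
Leg 2: 84.8 days is already measured aboard the station.
Leg 3: γ = 1.86; τ_3 = 282/1.860 = 151.6 days.
Leg 4: 270 days is already measured aboard the station.
Total: 89.40 + 84.80 + 151.6 + 270.0 days.

τ = 596 days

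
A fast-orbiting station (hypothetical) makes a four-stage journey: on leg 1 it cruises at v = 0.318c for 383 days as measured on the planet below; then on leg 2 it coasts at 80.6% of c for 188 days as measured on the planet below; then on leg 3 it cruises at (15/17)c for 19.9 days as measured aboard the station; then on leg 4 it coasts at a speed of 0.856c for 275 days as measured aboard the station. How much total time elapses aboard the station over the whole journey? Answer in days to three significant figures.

Leg 1: γ = 1/√(1 − 0.318²) = 1/√0.8989 = 1.055; τ_1 = 383/1.055 = 363.1 days.
Leg 2: β = 0.806; γ = 1/√(1 − 0.806²) = 1/√0.3504 = 1.689; τ_2 = 188/1.689 = 111.3 days.
Leg 3: 19.9 days is already measured aboard the station.
Leg 4: 275 days is already measured aboard the station.
Total: 363.1 + 111.3 + 19.90 + 275.0 days.

τ = 769 days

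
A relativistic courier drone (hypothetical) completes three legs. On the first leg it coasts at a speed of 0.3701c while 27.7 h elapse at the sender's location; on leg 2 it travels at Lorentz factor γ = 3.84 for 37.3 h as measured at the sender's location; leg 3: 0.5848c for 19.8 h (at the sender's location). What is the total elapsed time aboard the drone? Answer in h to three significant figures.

τ = 51.5 h

Leg 1: γ = 1/√(1 − 0.3701²) = 1/√0.8630 = 1.076; τ_1 = 27.7/1.076 = 25.73 h.
Leg 2: γ = 3.84; τ_2 = 37.3/3.840 = 9.714 h.
Leg 3: γ = 1/√(1 − 0.5848²) = 1/√0.6580 = 1.233; τ_3 = 19.8/1.233 = 16.06 h.
Total: 25.73 + 9.714 + 16.06 h.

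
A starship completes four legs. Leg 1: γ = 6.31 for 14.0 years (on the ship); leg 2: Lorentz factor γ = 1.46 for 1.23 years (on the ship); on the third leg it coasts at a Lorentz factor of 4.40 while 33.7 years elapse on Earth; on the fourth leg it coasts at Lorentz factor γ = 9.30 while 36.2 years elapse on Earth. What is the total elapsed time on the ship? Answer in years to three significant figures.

Leg 1: 14.0 years is already measured on the ship.
Leg 2: 1.23 years is already measured on the ship.
Leg 3: γ = 4.40; τ_3 = 33.7/4.400 = 7.659 years.
Leg 4: γ = 9.30; τ_4 = 36.2/9.300 = 3.892 years.
Total: 14.00 + 1.230 + 7.659 + 3.892 years.

τ = 26.8 years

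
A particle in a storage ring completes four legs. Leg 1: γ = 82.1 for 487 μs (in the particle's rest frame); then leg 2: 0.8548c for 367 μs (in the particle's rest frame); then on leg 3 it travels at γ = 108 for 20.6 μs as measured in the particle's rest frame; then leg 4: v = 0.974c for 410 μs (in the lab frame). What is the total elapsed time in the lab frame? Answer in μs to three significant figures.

Leg 1: γ = 82.1; Δt_1 = 82.10 × 487 = 3.998×10⁴ μs.
Leg 2: γ = 1/√(1 − 0.8548²) = 1/√0.2693 = 1.927; Δt_2 = 1.927 × 367 = 707.2 μs.
Leg 3: γ = 108; Δt_3 = 108.0 × 20.6 = 2225 μs.
Leg 4: 410 μs is already measured in the lab frame.
Total: 3.998×10⁴ + 707.2 + 2225 + 410.0 μs.

Δt = 4.33×10⁴ μs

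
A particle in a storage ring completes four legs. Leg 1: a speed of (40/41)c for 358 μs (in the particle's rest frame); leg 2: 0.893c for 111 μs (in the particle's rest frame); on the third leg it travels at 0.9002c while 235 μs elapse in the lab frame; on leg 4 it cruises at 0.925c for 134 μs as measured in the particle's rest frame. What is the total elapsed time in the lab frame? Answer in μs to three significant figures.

Δt = 2470 μs

Leg 1: γ = 1/√(1 − (40/41)²) = 41/9 ≈ 4.556; Δt_1 = 4.556 × 358 = 1631 μs.
Leg 2: γ = 1/√(1 − 0.893²) = 1/√0.2026 = 2.222; Δt_2 = 2.222 × 111 = 246.6 μs.
Leg 3: 235 μs is already measured in the lab frame.
Leg 4: γ = 1/√(1 − 0.925²) = 1/√0.1444 = 2.632; Δt_4 = 2.632 × 134 = 352.7 μs.
Total: 1631 + 246.6 + 235.0 + 352.7 μs.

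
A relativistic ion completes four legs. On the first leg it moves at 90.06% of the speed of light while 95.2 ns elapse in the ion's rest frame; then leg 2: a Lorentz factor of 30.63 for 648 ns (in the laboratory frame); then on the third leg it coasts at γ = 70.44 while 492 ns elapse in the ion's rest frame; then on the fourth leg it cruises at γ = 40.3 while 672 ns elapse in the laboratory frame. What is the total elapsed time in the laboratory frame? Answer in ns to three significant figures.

Δt = 3.62×10⁴ ns

Leg 1: β = 0.9006; γ = 1/√(1 − 0.9006²) = 1/√0.1889 = 2.301; Δt_1 = 2.301 × 95.2 = 219.0 ns.
Leg 2: 648 ns is already measured in the laboratory frame.
Leg 3: γ = 70.44; Δt_3 = 70.44 × 492 = 3.466×10⁴ ns.
Leg 4: 672 ns is already measured in the laboratory frame.
Total: 219.0 + 648.0 + 3.466×10⁴ + 672.0 ns.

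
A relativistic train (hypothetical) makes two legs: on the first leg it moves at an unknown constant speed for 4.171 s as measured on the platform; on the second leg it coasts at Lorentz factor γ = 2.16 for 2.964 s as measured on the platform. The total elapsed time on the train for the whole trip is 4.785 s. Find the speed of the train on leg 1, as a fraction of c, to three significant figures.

Leg 1: speed unknown; τ_1 = 4.171/γ_1.
Leg 2: γ = 2.16; τ_2 = 2.964/2.160 = 1.372 s.
Total proper time: τ_1 + 1.372 = 4.785, so τ_1 = 4.785 − 1.372 = 3.413 s.
γ_1 = 4.171/3.413 = 1.222; β = √(1 − 1/γ²) = √0.3305.

β = 0.575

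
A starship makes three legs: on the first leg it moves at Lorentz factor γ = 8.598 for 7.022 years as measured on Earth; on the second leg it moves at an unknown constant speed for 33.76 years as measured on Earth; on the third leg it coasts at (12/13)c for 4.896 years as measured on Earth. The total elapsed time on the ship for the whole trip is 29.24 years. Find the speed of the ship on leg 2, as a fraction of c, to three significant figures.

Leg 1: γ = 8.598; τ_1 = 7.022/8.598 = 0.8167 years.
Leg 2: speed unknown; τ_2 = 33.76/γ_2.
Leg 3: γ = 1/√(1 − (12/13)²) = 13/5 = 2.600; τ_3 = 4.896/2.600 = 1.883 years.
Total proper time: 0.8167 + τ_2 + 1.883 = 29.24, so τ_2 = 29.24 − 2.700 = 26.54 years.
γ_2 = 33.76/26.54 = 1.272; β = √(1 − 1/γ²) = √0.3820.

β = 0.618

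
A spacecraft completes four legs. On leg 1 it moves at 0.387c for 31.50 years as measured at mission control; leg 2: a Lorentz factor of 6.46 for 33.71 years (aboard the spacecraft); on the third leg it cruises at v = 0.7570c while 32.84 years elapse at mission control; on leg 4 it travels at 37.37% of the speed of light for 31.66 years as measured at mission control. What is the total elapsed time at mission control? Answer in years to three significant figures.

Δt = 314 years

Leg 1: 31.50 years is already measured at mission control.
Leg 2: γ = 6.46; Δt_2 = 6.460 × 33.71 = 217.8 years.
Leg 3: 32.84 years is already measured at mission control.
Leg 4: 31.66 years is already measured at mission control.
Total: 31.50 + 217.8 + 32.84 + 31.66 years.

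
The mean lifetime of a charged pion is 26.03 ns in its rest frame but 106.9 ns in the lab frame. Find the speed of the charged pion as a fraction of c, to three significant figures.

v = 0.970c

γ = Δt/τ₀ = 106.9/26.03 = 4.107
β = √(1 − 1/γ²) = √(1 − 0.05929) = √0.9407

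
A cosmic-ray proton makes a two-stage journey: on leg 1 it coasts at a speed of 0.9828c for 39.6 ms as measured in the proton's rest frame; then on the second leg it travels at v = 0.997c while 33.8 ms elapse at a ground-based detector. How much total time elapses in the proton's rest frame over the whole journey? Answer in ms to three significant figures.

τ = 42.2 ms

Leg 1: 39.6 ms is already measured in the proton's rest frame.
Leg 2: γ = 1/√(1 − 0.997²) = 1/√0.005991 = 12.92; τ_2 = 33.8/12.92 = 2.616 ms.
Total: 39.60 + 2.616 ms.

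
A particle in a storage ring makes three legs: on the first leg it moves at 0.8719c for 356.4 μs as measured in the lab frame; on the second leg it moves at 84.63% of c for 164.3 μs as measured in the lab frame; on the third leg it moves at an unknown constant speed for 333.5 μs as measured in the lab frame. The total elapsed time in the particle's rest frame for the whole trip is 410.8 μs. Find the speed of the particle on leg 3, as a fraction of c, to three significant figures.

β = 0.895

Leg 1: γ = 1/√(1 − 0.8719²) = 1/√0.2398 = 2.042; τ_1 = 356.4/2.042 = 174.5 μs.
Leg 2: β = 0.8463; γ = 1/√(1 − 0.8463²) = 1/√0.2838 = 1.877; τ_2 = 164.3/1.877 = 87.52 μs.
Leg 3: speed unknown; τ_3 = 333.5/γ_3.
Total proper time: 174.5 + 87.52 + τ_3 = 410.8, so τ_3 = 410.8 − 262.0 = 148.8 μs.
γ_3 = 333.5/148.8 = 2.242; β = √(1 − 1/γ²) = √0.8011.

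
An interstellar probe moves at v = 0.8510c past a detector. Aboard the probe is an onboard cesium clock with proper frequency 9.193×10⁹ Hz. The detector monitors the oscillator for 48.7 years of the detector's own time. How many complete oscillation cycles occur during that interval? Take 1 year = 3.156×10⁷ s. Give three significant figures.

γ = 1/√(1 − 0.8510²) = 1/√0.2758 = 1.904
During 48.7 years of lab time, the oscillator's proper time advances by τ = Δt/γ = 48.7/1.904 = 25.58 years = 8.072×10⁸ s.
N = f × τ = 9.193×10⁹ × 8.072×10⁸ = 7.420×10¹⁸.

N = 7.42×10¹⁸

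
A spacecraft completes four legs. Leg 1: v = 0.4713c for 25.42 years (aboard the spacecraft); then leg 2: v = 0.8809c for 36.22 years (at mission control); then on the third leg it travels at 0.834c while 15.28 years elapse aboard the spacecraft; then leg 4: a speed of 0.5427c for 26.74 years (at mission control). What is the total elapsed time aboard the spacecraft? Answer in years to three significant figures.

Leg 1: 25.42 years is already measured aboard the spacecraft.
Leg 2: γ = 1/√(1 − 0.8809²) = 1/√0.2240 = 2.113; τ_2 = 36.22/2.113 = 17.14 years.
Leg 3: 15.28 years is already measured aboard the spacecraft.
Leg 4: γ = 1/√(1 − 0.5427²) = 1/√0.7055 = 1.191; τ_4 = 26.74/1.191 = 22.46 years.
Total: 25.42 + 17.14 + 15.28 + 22.46 years.

τ = 80.3 years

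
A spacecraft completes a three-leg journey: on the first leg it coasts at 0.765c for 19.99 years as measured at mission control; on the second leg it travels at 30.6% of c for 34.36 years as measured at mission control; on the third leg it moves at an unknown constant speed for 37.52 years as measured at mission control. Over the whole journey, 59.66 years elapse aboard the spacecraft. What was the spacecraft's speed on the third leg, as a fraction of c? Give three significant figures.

β = 0.927

Leg 1: γ = 1/√(1 − 0.765²) = 1/√0.4148 = 1.553; τ_1 = 19.99/1.553 = 12.87 years.
Leg 2: β = 0.306; γ = 1/√(1 − 0.306²) = 1/√0.9064 = 1.050; τ_2 = 34.36/1.050 = 32.71 years.
Leg 3: speed unknown; τ_3 = 37.52/γ_3.
Total proper time: 12.87 + 32.71 + τ_3 = 59.66, so τ_3 = 59.66 − 45.59 = 14.07 years.
γ_3 = 37.52/14.07 = 2.666; β = √(1 − 1/γ²) = √0.8593.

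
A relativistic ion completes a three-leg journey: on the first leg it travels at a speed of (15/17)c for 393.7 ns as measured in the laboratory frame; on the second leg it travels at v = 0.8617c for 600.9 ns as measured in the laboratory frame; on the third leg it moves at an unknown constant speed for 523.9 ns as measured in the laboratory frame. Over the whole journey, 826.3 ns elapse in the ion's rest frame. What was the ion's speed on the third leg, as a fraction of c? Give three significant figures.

Leg 1: γ = 1/√(1 − (15/17)²) = 17/8 = 2.125; τ_1 = 393.7/2.125 = 185.3 ns.
Leg 2: γ = 1/√(1 − 0.8617²) = 1/√0.2575 = 1.971; τ_2 = 600.9/1.971 = 304.9 ns.
Leg 3: speed unknown; τ_3 = 523.9/γ_3.
Total proper time: 185.3 + 304.9 + τ_3 = 826.3, so τ_3 = 826.3 − 490.2 = 336.1 ns.
γ_3 = 523.9/336.1 = 1.559; β = √(1 − 1/γ²) = √0.5884.

β = 0.767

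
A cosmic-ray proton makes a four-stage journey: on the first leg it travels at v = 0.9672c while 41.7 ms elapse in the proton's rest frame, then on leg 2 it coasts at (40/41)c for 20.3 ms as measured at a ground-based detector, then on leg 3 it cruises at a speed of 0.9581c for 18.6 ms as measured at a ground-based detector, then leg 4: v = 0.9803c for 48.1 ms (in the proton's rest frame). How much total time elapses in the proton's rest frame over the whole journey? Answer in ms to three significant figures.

Leg 1: 41.7 ms is already measured in the proton's rest frame.
Leg 2: γ = 1/√(1 − (40/41)²) = 41/9 ≈ 4.556; τ_2 = 20.3/4.556 = 4.456 ms.
Leg 3: γ = 1/√(1 − 0.9581²) = 1/√0.08204 = 3.491; τ_3 = 18.6/3.491 = 5.328 ms.
Leg 4: 48.1 ms is already measured in the proton's rest frame.
Total: 41.70 + 4.456 + 5.328 + 48.10 ms.

τ = 99.6 ms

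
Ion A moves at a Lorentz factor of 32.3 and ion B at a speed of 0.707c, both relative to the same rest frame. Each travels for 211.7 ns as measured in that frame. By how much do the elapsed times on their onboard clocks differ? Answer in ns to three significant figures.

|τ_A − τ_B| = 143 ns

A: γ = 32.3; τ_A = 211.7/32.30 = 6.554 ns.
B: γ = 1/√(1 − 0.707²) = 1/√0.5002 = 1.414; τ_B = 211.7/1.414 = 149.7 ns.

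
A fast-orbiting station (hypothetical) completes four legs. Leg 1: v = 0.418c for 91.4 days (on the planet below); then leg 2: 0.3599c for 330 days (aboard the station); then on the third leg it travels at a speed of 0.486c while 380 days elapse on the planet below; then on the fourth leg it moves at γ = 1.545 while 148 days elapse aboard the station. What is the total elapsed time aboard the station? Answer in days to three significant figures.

τ = 893 days

Leg 1: γ = 1/√(1 − 0.418²) = 1/√0.8253 = 1.101; τ_1 = 91.4/1.101 = 83.03 days.
Leg 2: 330 days is already measured aboard the station.
Leg 3: γ = 1/√(1 − 0.486²) = 1/√0.7638 = 1.144; τ_3 = 380/1.144 = 332.1 days.
Leg 4: 148 days is already measured aboard the station.
Total: 83.03 + 330.0 + 332.1 + 148.0 days.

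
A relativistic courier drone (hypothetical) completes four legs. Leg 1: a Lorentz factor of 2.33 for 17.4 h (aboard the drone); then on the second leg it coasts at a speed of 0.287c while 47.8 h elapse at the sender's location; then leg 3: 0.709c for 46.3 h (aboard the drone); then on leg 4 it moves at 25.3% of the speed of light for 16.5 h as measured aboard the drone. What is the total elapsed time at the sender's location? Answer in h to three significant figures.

Leg 1: γ = 2.33; Δt_1 = 2.330 × 17.4 = 40.54 h.
Leg 2: 47.8 h is already measured at the sender's location.
Leg 3: γ = 1/√(1 − 0.709²) = 1/√0.4973 = 1.418; Δt_3 = 1.418 × 46.3 = 65.65 h.
Leg 4: β = 0.253; γ = 1/√(1 − 0.253²) = 1/√0.9360 = 1.034; Δt_4 = 1.034 × 16.5 = 17.05 h.
Total: 40.54 + 47.80 + 65.65 + 17.05 h.

Δt = 171 h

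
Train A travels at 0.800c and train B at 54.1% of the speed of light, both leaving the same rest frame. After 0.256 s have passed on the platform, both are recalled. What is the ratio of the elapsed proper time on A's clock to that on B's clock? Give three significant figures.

τ_A/τ_B = 0.713

A: γ = 1/√(1 − 0.800²) = 5/3 ≈ 1.667. B: β = 0.541; γ = 1/√(1 − 0.541²) = 1/√0.7073 = 1.189.
τ_A/τ_B = γ_B/γ_A = 1.189/1.667 = 0.7134, so τ_A/τ_B = 0.7134.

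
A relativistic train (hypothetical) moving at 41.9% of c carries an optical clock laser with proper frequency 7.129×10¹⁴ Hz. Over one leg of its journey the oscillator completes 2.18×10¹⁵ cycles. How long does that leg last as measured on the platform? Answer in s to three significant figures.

Δt = 3.37 s

β = 0.419; γ = 1/√(1 − 0.419²) = 1/√0.8244 = 1.101
Proper time for N cycles: τ = N/f = 2.18×10¹⁵/(7.129×10¹⁴) = 3.058×10⁰ s = 3.058 s.
Lab-frame duration Δt = γτ = 1.101 × 3.058 = 3.368 s.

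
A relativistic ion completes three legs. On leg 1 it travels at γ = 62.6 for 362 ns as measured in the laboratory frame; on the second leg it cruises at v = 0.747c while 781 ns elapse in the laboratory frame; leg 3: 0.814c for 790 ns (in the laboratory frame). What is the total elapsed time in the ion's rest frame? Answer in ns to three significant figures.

Leg 1: γ = 62.6; τ_1 = 362/62.60 = 5.783 ns.
Leg 2: γ = 1/√(1 − 0.747²) = 1/√0.4420 = 1.504; τ_2 = 781/1.504 = 519.2 ns.
Leg 3: γ = 1/√(1 − 0.814²) = 1/√0.3374 = 1.722; τ_3 = 790/1.722 = 458.9 ns.
Total: 5.783 + 519.2 + 458.9 ns.

τ = 984 ns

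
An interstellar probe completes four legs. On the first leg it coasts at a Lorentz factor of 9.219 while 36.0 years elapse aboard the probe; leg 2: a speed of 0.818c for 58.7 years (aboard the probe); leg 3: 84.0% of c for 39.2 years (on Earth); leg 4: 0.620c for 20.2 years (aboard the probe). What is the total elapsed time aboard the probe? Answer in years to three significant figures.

τ = 136 years

Leg 1: 36.0 years is already measured aboard the probe.
Leg 2: 58.7 years is already measured aboard the probe.
Leg 3: β = 0.840; γ = 1/√(1 − 0.840²) = 1/√0.2944 = 1.843; τ_3 = 39.2/1.843 = 21.27 years.
Leg 4: 20.2 years is already measured aboard the probe.
Total: 36.00 + 58.70 + 21.27 + 20.20 years.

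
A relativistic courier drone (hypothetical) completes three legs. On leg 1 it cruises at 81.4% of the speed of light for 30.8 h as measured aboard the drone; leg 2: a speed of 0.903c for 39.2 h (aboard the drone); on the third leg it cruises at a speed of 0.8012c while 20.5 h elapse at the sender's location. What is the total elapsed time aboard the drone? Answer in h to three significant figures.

τ = 82.3 h

Leg 1: 30.8 h is already measured aboard the drone.
Leg 2: 39.2 h is already measured aboard the drone.
Leg 3: γ = 1/√(1 − 0.8012²) = 1/√0.3581 = 1.671; τ_3 = 20.5/1.671 = 12.27 h.
Total: 30.80 + 39.20 + 12.27 h.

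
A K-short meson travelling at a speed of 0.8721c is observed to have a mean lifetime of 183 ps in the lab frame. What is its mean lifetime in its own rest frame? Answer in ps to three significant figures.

τ₀ = 89.5 ps

γ = 1/√(1 − 0.8721²) = 1/√0.2394 = 2.044
The lab-frame lifetime is the dilated interval; the proper lifetime is τ₀ = Δt/γ = 183/2.044 ps.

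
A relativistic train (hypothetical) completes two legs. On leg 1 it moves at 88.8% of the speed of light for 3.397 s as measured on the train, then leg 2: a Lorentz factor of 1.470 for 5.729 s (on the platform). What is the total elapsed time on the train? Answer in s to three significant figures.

Leg 1: 3.397 s is already measured on the train.
Leg 2: γ = 1.470; τ_2 = 5.729/1.470 = 3.897 s.
Total: 3.397 + 3.897 s.

τ = 7.29 s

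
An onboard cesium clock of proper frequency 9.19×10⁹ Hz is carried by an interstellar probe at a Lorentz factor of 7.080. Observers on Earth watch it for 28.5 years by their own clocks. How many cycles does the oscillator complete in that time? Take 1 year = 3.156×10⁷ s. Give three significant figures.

N = 1.17×10¹⁸

γ = 7.080
During 28.5 years of lab time, the oscillator's proper time advances by τ = Δt/γ = 28.5/7.080 = 4.025 years = 1.270×10⁸ s.
N = f × τ = 9.19×10⁹ × 1.270×10⁸ = 1.168×10¹⁸.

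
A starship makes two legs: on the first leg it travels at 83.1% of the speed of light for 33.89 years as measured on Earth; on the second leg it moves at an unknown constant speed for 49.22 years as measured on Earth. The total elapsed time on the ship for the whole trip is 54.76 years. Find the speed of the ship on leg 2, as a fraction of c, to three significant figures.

Leg 1: β = 0.831; γ = 1/√(1 − 0.831²) = 1/√0.3094 = 1.798; τ_1 = 33.89/1.798 = 18.85 years.
Leg 2: speed unknown; τ_2 = 49.22/γ_2.
Total proper time: 18.85 + τ_2 = 54.76, so τ_2 = 54.76 − 18.85 = 35.91 years.
γ_2 = 49.22/35.91 = 1.371; β = √(1 − 1/γ²) = √0.4678.

β = 0.684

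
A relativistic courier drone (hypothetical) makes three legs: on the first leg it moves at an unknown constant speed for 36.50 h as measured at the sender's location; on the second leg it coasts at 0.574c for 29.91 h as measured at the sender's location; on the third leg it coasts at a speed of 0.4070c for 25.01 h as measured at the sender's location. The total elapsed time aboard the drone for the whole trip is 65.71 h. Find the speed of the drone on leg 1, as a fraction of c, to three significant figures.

β = 0.864

Leg 1: speed unknown; τ_1 = 36.50/γ_1.
Leg 2: γ = 1/√(1 − 0.574²) = 1/√0.6705 = 1.221; τ_2 = 29.91/1.221 = 24.49 h.
Leg 3: γ = 1/√(1 − 0.4070²) = 1/√0.8344 = 1.095; τ_3 = 25.01/1.095 = 22.84 h.
Total proper time: τ_1 + 24.49 + 22.84 = 65.71, so τ_1 = 65.71 − 47.34 = 18.37 h.
γ_1 = 36.50/18.37 = 1.987; β = √(1 − 1/γ²) = √0.7466.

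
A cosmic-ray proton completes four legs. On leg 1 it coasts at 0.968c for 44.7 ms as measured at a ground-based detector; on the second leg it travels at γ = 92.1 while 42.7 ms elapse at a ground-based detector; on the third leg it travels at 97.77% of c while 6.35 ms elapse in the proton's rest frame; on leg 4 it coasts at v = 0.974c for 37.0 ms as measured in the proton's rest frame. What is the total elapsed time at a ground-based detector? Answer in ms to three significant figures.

Δt = 281 ms

Leg 1: 44.7 ms is already measured at a ground-based detector.
Leg 2: 42.7 ms is already measured at a ground-based detector.
Leg 3: β = 0.9777; γ = 1/√(1 − 0.9777²) = 1/√0.04410 = 4.762; Δt_3 = 4.762 × 6.35 = 30.24 ms.
Leg 4: γ = 1/√(1 − 0.974²) = 1/√0.05132 = 4.414; Δt_4 = 4.414 × 37.0 = 163.3 ms.
Total: 44.70 + 42.70 + 30.24 + 163.3 ms.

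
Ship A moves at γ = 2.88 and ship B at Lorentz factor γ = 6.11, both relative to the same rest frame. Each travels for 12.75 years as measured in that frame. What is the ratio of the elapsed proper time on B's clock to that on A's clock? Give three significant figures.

A: γ = 2.88. B: γ = 6.11.
τ_A/τ_B = γ_B/γ_A = 6.110/2.880 = 2.122, so τ_B/τ_A = 0.4714.

τ_B/τ_A = 0.471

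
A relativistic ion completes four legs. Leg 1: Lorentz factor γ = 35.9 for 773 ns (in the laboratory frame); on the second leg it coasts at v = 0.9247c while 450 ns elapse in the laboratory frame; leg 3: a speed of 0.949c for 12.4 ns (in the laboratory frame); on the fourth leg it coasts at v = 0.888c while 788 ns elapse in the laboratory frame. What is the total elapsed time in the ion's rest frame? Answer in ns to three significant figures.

τ = 559 ns

Leg 1: γ = 35.9; τ_1 = 773/35.90 = 21.53 ns.
Leg 2: γ = 1/√(1 − 0.9247²) = 1/√0.1449 = 2.627; τ_2 = 450/2.627 = 171.3 ns.
Leg 3: γ = 1/√(1 − 0.949²) = 1/√0.09940 = 3.172; τ_3 = 12.4/3.172 = 3.909 ns.
Leg 4: γ = 1/√(1 − 0.888²) = 1/√0.2115 = 2.175; τ_4 = 788/2.175 = 362.4 ns.
Total: 21.53 + 171.3 + 3.909 + 362.4 ns.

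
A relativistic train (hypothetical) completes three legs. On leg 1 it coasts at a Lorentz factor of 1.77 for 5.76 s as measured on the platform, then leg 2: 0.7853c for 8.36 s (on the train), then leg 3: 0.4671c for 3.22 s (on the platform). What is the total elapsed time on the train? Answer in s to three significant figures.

τ = 14.5 s

Leg 1: γ = 1.77; τ_1 = 5.76/1.770 = 3.254 s.
Leg 2: 8.36 s is already measured on the train.
Leg 3: γ = 1/√(1 − 0.4671²) = 1/√0.7818 = 1.131; τ_3 = 3.22/1.131 = 2.847 s.
Total: 3.254 + 8.360 + 2.847 s.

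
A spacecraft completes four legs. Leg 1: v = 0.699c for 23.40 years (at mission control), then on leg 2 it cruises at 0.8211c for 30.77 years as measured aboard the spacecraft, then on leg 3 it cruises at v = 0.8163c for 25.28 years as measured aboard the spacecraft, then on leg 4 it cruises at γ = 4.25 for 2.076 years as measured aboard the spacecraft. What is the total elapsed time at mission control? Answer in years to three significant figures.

Leg 1: 23.40 years is already measured at mission control.
Leg 2: γ = 1/√(1 − 0.8211²) = 1/√0.3258 = 1.752; Δt_2 = 1.752 × 30.77 = 53.91 years.
Leg 3: γ = 1/√(1 − 0.8163²) = 1/√0.3337 = 1.731; Δt_3 = 1.731 × 25.28 = 43.77 years.
Leg 4: γ = 4.25; Δt_4 = 4.250 × 2.076 = 8.823 years.
Total: 23.40 + 53.91 + 43.77 + 8.823 years.

Δt = 130 years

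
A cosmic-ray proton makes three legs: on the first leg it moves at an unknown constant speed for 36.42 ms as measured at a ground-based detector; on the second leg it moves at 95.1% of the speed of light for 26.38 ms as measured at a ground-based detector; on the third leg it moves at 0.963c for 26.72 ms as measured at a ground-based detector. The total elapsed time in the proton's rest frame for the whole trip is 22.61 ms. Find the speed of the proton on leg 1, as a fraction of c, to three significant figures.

Leg 1: speed unknown; τ_1 = 36.42/γ_1.
Leg 2: β = 0.951; γ = 1/√(1 − 0.951²) = 1/√0.09560 = 3.234; τ_2 = 26.38/3.234 = 8.156 ms.
Leg 3: γ = 1/√(1 − 0.963²) = 1/√0.07263 = 3.711; τ_3 = 26.72/3.711 = 7.201 ms.
Total proper time: τ_1 + 8.156 + 7.201 = 22.61, so τ_1 = 22.61 − 15.36 = 7.252 ms.
γ_1 = 36.42/7.252 = 5.022; β = √(1 − 1/γ²) = √0.9603.

β = 0.980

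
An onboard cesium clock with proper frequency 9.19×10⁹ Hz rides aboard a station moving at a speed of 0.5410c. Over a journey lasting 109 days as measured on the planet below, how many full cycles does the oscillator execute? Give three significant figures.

γ = 1/√(1 − 0.5410²) = 1/√0.7073 = 1.189
The oscillator's own cycle count is N = f × τ where τ is the proper time aboard the station. τ = Δt/γ = 109/1.189 = 91.67 days = 7.920×10⁶ s.
N = 9.19×10⁹ × 7.920×10⁶ = 7.279×10¹⁶.

N = 7.28×10¹⁶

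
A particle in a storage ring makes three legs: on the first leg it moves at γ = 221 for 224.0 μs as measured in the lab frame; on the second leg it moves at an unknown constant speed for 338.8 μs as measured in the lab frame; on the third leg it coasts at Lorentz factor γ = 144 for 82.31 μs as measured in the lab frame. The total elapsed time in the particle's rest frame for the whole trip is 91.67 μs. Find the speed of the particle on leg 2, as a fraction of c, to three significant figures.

β = 0.964

Leg 1: γ = 221; τ_1 = 224.0/221.0 = 1.014 μs.
Leg 2: speed unknown; τ_2 = 338.8/γ_2.
Leg 3: γ = 144; τ_3 = 82.31/144.0 = 0.5716 μs.
Total proper time: 1.014 + τ_2 + 0.5716 = 91.67, so τ_2 = 91.67 − 1.585 = 90.08 μs.
γ_2 = 338.8/90.08 = 3.761; β = √(1 − 1/γ²) = √0.9293.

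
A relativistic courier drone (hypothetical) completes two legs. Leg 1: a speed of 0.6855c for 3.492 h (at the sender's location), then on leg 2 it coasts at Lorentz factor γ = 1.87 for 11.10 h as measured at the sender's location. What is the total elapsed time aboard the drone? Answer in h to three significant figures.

Leg 1: γ = 1/√(1 − 0.6855²) = 1/√0.5301 = 1.373; τ_1 = 3.492/1.373 = 2.542 h.
Leg 2: γ = 1.87; τ_2 = 11.10/1.870 = 5.936 h.
Total: 2.542 + 5.936 h.

τ = 8.48 h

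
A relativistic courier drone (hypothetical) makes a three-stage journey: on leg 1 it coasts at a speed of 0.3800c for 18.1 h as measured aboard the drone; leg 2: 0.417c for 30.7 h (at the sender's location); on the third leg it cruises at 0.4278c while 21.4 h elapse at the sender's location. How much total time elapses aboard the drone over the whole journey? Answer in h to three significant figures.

Leg 1: 18.1 h is already measured aboard the drone.
Leg 2: γ = 1/√(1 − 0.417²) = 1/√0.8261 = 1.100; τ_2 = 30.7/1.100 = 27.90 h.
Leg 3: γ = 1/√(1 − 0.4278²) = 1/√0.8170 = 1.106; τ_3 = 21.4/1.106 = 19.34 h.
Total: 18.10 + 27.90 + 19.34 h.

τ = 65.3 h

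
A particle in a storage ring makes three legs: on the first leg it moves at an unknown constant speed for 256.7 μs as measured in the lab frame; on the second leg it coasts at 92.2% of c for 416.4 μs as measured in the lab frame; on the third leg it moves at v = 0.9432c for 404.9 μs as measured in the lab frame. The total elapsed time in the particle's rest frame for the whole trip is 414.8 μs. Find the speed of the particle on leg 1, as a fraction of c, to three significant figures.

Leg 1: speed unknown; τ_1 = 256.7/γ_1.
Leg 2: β = 0.922; γ = 1/√(1 − 0.922²) = 1/√0.1499 = 2.583; τ_2 = 416.4/2.583 = 161.2 μs.
Leg 3: γ = 1/√(1 − 0.9432²) = 1/√0.1104 = 3.010; τ_3 = 404.9/3.010 = 134.5 μs.
Total proper time: τ_1 + 161.2 + 134.5 = 414.8, so τ_1 = 414.8 − 295.7 = 119.1 μs.
γ_1 = 256.7/119.1 = 2.156; β = √(1 − 1/γ²) = √0.7849.

β = 0.886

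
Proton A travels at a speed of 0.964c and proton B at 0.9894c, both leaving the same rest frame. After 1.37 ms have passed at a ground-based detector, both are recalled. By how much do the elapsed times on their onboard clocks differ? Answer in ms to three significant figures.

|τ_A − τ_B| = 0.165 ms

A: γ = 1/√(1 − 0.964²) = 1/√0.07070 = 3.761; τ_A = 1.37/3.761 = 0.3643 ms.
B: γ = 1/√(1 − 0.9894²) = 1/√0.02109 = 6.886; τ_B = 1.37/6.886 = 0.1989 ms.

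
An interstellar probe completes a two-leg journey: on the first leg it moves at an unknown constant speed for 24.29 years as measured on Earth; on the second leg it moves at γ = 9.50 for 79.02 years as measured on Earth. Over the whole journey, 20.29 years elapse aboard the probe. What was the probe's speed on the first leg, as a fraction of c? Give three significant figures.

Leg 1: speed unknown; τ_1 = 24.29/γ_1.
Leg 2: γ = 9.50; τ_2 = 79.02/9.500 = 8.318 years.
Total proper time: τ_1 + 8.318 = 20.29, so τ_1 = 20.29 − 8.318 = 11.97 years.
γ_1 = 24.29/11.97 = 2.029; β = √(1 − 1/γ²) = √0.7571.

β = 0.870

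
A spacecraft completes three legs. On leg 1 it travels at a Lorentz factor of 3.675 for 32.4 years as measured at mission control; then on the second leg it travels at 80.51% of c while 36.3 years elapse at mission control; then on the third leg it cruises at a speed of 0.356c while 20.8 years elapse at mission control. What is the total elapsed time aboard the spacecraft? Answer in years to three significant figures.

Leg 1: γ = 3.675; τ_1 = 32.4/3.675 = 8.816 years.
Leg 2: β = 0.8051; γ = 1/√(1 − 0.8051²) = 1/√0.3518 = 1.686; τ_2 = 36.3/1.686 = 21.53 years.
Leg 3: γ = 1/√(1 − 0.356²) = 1/√0.8733 = 1.070; τ_3 = 20.8/1.070 = 19.44 years.
Total: 8.816 + 21.53 + 19.44 years.

τ = 49.8 years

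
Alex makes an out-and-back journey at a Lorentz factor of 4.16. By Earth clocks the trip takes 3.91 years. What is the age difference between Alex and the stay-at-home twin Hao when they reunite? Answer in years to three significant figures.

Δt − τ = 2.97 years

γ = 4.16
Alex's elapsed proper time: τ = 3.91/4.160 = 0.9399 years.
Age gap = Δt − τ = 3.91 − 0.9399 years.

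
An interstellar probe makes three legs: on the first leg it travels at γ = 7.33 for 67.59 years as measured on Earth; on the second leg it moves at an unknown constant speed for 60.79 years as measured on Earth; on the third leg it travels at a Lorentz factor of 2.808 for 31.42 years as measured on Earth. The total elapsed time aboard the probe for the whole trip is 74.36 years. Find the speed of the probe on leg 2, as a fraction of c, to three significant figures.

β = 0.461

Leg 1: γ = 7.33; τ_1 = 67.59/7.330 = 9.221 years.
Leg 2: speed unknown; τ_2 = 60.79/γ_2.
Leg 3: γ = 2.808; τ_3 = 31.42/2.808 = 11.19 years.
Total proper time: 9.221 + τ_2 + 11.19 = 74.36, so τ_2 = 74.36 − 20.41 = 53.95 years.
γ_2 = 60.79/53.95 = 1.127; β = √(1 − 1/γ²) = √0.2124.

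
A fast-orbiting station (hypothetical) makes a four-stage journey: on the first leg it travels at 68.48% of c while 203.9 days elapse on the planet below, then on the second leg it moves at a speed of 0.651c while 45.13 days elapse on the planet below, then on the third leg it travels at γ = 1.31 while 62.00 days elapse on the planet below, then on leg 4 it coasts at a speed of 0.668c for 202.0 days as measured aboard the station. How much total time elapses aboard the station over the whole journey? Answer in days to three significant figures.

Leg 1: β = 0.6848; γ = 1/√(1 − 0.6848²) = 1/√0.5310 = 1.372; τ_1 = 203.9/1.372 = 148.6 days.
Leg 2: γ = 1/√(1 − 0.651²) = 1/√0.5762 = 1.317; τ_2 = 45.13/1.317 = 34.26 days.
Leg 3: γ = 1.31; τ_3 = 62.00/1.310 = 47.33 days.
Leg 4: 202.0 days is already measured aboard the station.
Total: 148.6 + 34.26 + 47.33 + 202.0 days.

τ = 432 days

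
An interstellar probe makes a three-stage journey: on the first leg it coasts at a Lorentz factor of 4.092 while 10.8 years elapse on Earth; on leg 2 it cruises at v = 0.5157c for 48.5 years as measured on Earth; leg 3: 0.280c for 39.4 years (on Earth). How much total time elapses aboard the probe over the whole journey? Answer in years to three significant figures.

Leg 1: γ = 4.092; τ_1 = 10.8/4.092 = 2.639 years.
Leg 2: γ = 1/√(1 − 0.5157²) = 1/√0.7341 = 1.167; τ_2 = 48.5/1.167 = 41.55 years.
Leg 3: γ = 1/√(1 − 0.280²) = 25/24 ≈ 1.042; τ_3 = 39.4/1.042 = 37.82 years.
Total: 2.639 + 41.55 + 37.82 years.

τ = 82.0 years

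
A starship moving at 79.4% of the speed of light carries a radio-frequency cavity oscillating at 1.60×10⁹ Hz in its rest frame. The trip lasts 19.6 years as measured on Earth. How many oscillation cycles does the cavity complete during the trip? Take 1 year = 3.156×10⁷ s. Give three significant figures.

N = 6.02×10¹⁷

β = 0.794; γ = 1/√(1 − 0.794²) = 1/√0.3696 = 1.645
The oscillator's own cycle count is N = f × τ where τ is the proper time on the ship. τ = Δt/γ = 19.6/1.645 = 11.92 years = 3.760×10⁸ s.
N = 1.60×10⁹ × 3.760×10⁸ = 6.017×10¹⁷.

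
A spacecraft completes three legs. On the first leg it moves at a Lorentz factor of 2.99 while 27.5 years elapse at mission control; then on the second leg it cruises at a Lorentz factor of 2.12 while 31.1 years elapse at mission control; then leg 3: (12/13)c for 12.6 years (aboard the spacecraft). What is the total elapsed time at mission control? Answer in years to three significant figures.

Δt = 91.4 years

Leg 1: 27.5 years is already measured at mission control.
Leg 2: 31.1 years is already measured at mission control.
Leg 3: γ = 1/√(1 − (12/13)²) = 13/5 = 2.600; Δt_3 = 2.600 × 12.6 = 32.76 years.
Total: 27.50 + 31.10 + 32.76 years.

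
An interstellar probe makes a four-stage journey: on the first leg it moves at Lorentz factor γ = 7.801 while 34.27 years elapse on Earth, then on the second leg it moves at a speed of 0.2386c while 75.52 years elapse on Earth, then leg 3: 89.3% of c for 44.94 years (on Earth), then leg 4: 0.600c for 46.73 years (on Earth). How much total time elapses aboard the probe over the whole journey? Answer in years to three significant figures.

Leg 1: γ = 7.801; τ_1 = 34.27/7.801 = 4.393 years.
Leg 2: γ = 1/√(1 − 0.2386²) = 1/√0.9431 = 1.030; τ_2 = 75.52/1.030 = 73.34 years.
Leg 3: β = 0.893; γ = 1/√(1 − 0.893²) = 1/√0.2026 = 2.222; τ_3 = 44.94/2.222 = 20.23 years.
Leg 4: γ = 1/√(1 − 0.600²) = 5/4 = 1.250; τ_4 = 46.73/1.250 = 37.38 years.
Total: 4.393 + 73.34 + 20.23 + 37.38 years.

τ = 135 years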